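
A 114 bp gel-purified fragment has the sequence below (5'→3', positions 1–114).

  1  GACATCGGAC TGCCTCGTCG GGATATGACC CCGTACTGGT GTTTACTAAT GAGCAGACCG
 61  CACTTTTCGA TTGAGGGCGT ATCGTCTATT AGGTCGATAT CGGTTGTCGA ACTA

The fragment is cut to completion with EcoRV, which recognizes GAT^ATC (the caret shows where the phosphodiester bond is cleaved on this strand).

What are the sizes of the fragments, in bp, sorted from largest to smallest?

98, 16 bp

The EcoRV site (GATATC) starts at position 96.
EcoRV cuts after base 3 of each site, so after position 98.
Linear molecule, 1 cut → 2 fragments:
  1–98 → 98 bp
  99–114 → 16 bp
Sorted largest to smallest: 98, 16 bp.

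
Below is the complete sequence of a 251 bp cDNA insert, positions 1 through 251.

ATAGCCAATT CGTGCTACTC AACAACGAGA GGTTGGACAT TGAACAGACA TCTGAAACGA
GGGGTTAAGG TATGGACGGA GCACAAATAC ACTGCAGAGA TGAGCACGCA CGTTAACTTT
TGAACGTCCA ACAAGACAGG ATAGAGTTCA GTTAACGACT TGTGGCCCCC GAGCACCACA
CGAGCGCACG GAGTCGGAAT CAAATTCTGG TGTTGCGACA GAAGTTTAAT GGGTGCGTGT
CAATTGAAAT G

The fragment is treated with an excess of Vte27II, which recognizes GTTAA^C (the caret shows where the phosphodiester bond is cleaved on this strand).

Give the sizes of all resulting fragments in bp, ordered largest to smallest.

Vte27II sites (GTTAAC) start at positions 112, 151.
Vte27II cuts after base 5 of each site (before the last base), so after positions 116, 155.
Linear molecule, 2 cuts → 3 fragments:
  1–116 → 116 bp
  117–155 → 39 bp
  156–251 → 96 bp
Sorted largest to smallest: 116, 96, 39 bp.

116, 96, 39 bp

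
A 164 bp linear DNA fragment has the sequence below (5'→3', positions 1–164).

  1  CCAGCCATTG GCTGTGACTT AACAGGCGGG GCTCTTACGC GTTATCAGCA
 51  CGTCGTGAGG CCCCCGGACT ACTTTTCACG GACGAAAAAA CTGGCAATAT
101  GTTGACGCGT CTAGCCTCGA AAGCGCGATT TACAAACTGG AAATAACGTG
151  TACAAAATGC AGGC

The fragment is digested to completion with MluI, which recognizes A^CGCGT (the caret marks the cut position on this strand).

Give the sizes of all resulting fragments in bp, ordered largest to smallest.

MluI sites (ACGCGT) start at positions 37, 105.
MluI cuts after the first base of each site, so after positions 37, 105.
Linear molecule, 2 cuts → 3 fragments:
  1–37 → 37 bp
  38–105 → 68 bp
  106–164 → 59 bp
Sorted largest to smallest: 68, 59, 37 bp.

68, 59, 37 bp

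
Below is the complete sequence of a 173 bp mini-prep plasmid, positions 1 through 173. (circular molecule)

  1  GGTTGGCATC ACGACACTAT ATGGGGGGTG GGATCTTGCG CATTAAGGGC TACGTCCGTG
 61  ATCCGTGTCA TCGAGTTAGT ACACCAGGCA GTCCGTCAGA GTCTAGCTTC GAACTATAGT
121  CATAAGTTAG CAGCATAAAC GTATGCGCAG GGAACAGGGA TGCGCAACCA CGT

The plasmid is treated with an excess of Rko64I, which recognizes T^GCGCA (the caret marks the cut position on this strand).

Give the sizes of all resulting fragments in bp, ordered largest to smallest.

Rko64I sites (TGCGCA) start at positions 37, 144, 161.
Rko64I cuts after the first base of each site, so after positions 37, 144, 161.
Circular molecule, 3 cuts → 3 fragments:
  38–144 → 107 bp
  145–161 → 17 bp
  162–173 then 1–37 → 12 + 37 = 49 bp
Sorted largest to smallest: 107, 49, 17 bp.

107, 49, 17 bp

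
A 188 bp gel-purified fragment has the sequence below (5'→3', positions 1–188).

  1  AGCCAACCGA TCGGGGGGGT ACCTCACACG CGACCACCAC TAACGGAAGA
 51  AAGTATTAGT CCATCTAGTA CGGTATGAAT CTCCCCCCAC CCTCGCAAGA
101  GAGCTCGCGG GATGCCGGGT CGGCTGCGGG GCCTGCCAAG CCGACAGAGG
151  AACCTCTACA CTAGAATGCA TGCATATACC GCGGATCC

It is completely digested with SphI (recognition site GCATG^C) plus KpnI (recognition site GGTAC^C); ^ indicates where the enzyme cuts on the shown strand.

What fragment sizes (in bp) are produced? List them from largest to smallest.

150, 22, 16 bp

The SphI site (GCATGC) starts at position 168.
SphI cuts after base 5 of each site (before the last base), so after position 172.
The KpnI site (GGTACC) starts at position 18.
KpnI cuts after base 5 of each site (before the last base), so after position 22.
Combined cut positions: 22, 172.
Linear molecule, 2 cuts → 3 fragments:
  1–22 → 22 bp
  23–172 → 150 bp
  173–188 → 16 bp
Sorted largest to smallest: 150, 22, 16 bp.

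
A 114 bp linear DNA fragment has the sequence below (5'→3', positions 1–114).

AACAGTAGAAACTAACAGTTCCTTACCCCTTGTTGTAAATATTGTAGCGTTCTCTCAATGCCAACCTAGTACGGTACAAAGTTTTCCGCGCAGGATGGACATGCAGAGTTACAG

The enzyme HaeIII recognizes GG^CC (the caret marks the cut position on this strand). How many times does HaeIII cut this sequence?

No occurrence of GGCC is present in the sequence.
HaeIII does not cut: 0 sites.

0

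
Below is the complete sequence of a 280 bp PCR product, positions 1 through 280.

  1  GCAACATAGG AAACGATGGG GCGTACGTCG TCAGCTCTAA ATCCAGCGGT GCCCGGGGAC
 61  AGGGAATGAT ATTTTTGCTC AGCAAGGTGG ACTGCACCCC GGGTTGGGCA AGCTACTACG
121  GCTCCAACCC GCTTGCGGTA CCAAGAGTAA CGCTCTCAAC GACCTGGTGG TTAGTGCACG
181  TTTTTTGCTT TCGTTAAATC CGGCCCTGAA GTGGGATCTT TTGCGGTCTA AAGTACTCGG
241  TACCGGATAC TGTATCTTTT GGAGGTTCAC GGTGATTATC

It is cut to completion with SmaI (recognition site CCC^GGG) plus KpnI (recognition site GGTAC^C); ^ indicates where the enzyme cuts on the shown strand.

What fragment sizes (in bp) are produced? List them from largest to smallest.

102, 54, 46, 41, 37 bp

SmaI sites (CCCGGG) start at positions 52, 98.
SmaI cuts after base 3 of each site, so after positions 54, 100.
KpnI sites (GGTACC) start at positions 137, 239.
KpnI cuts after base 5 of each site (before the last base), so after positions 141, 243.
Combined cut positions: 54, 100, 141, 243.
Linear molecule, 4 cuts → 5 fragments:
  1–54 → 54 bp
  55–100 → 46 bp
  101–141 → 41 bp
  142–243 → 102 bp
  244–280 → 37 bp
Sorted largest to smallest: 102, 54, 46, 41, 37 bp.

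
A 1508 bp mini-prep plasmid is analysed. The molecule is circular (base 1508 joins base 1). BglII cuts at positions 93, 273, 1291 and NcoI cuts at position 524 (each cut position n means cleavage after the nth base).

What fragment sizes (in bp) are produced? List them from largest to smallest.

Combined cut positions (sorted): 93, 273, 524, 1291.
Circular molecule, 4 cuts → 4 fragments:
  273 − 93 = 180 bp
  524 − 273 = 251 bp
  1291 − 524 = 767 bp
  wrap: 1508 − 1291 + 93 = 310 bp
Sorted largest to smallest: 767, 310, 251, 180 bp.

767, 310, 251, 180 bp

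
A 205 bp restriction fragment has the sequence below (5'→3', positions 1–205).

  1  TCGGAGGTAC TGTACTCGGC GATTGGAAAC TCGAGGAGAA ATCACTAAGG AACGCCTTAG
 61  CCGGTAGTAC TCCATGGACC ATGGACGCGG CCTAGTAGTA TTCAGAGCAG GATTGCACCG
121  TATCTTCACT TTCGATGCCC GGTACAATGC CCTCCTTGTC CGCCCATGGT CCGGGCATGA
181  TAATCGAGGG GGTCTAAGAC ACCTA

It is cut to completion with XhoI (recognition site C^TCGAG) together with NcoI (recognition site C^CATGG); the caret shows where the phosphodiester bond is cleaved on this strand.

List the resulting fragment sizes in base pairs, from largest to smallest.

The XhoI site (CTCGAG) starts at position 30.
XhoI cuts after the first base of each site, so after position 30.
NcoI sites (CCATGG) start at positions 72, 79, 164.
NcoI cuts after the first base of each site, so after positions 72, 79, 164.
Combined cut positions: 30, 72, 79, 164.
Linear molecule, 4 cuts → 5 fragments:
  1–30 → 30 bp
  31–72 → 42 bp
  73–79 → 7 bp
  80–164 → 85 bp
  165–205 → 41 bp
Sorted largest to smallest: 85, 42, 41, 30, 7 bp.

85, 42, 41, 30, 7 bp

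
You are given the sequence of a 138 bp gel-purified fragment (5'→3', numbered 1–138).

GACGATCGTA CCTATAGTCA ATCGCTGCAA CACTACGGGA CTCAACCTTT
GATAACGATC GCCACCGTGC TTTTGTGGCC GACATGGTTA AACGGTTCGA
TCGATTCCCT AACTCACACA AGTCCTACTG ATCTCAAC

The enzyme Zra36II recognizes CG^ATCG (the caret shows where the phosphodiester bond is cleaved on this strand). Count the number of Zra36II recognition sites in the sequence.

3

CGATCG occurs starting at positions 3, 56, 98.
Zra36II cuts at 3 sites.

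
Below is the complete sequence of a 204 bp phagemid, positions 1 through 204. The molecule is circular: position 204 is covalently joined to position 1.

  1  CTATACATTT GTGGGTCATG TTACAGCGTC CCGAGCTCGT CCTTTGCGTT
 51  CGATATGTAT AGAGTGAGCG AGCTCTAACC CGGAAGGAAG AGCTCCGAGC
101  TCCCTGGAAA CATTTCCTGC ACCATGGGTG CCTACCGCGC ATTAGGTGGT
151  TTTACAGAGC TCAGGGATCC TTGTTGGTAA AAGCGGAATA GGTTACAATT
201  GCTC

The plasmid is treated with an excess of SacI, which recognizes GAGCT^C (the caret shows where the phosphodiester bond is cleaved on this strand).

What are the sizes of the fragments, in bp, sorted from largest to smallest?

SacI sites (GAGCTC) start at positions 33, 70, 90, 97, 157.
SacI cuts after base 5 of each site (before the last base), so after positions 37, 74, 94, 101, 161.
Circular molecule, 5 cuts → 5 fragments:
  38–74 → 37 bp
  75–94 → 20 bp
  95–101 → 7 bp
  102–161 → 60 bp
  162–204 then 1–37 → 43 + 37 = 80 bp
Sorted largest to smallest: 80, 60, 37, 20, 7 bp.

80, 60, 37, 20, 7 bp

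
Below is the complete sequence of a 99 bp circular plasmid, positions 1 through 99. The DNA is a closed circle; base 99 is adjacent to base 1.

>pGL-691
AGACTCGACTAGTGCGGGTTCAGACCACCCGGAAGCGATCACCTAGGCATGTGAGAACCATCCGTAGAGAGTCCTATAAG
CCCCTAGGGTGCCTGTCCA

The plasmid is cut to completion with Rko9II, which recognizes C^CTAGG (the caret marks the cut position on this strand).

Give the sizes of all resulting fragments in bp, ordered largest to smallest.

58, 41 bp

Rko9II sites (CCTAGG) start at positions 42, 83.
Rko9II cuts after the first base of each site, so after positions 42, 83.
Circular molecule, 2 cuts → 2 fragments:
  43–83 → 41 bp
  84–99 then 1–42 → 16 + 42 = 58 bp
Sorted largest to smallest: 58, 41 bp.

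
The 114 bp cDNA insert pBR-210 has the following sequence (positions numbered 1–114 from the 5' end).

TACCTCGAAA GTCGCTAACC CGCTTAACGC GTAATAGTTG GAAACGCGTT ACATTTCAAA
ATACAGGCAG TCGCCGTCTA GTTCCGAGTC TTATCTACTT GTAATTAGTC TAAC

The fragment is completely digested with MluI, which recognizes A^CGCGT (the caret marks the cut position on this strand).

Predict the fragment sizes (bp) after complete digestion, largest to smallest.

MluI sites (ACGCGT) start at positions 27, 44.
MluI cuts after the first base of each site, so after positions 27, 44.
Linear molecule, 2 cuts → 3 fragments:
  1–27 → 27 bp
  28–44 → 17 bp
  45–114 → 70 bp
Sorted largest to smallest: 70, 27, 17 bp.

70, 27, 17 bp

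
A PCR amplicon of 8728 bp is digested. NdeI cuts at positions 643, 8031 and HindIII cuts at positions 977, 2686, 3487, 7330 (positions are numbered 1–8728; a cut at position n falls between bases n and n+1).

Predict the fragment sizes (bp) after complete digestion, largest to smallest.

Combined cut positions (sorted): 643, 977, 2686, 3487, 7330, 8031.
Linear molecule, 6 cuts → 7 fragments:
  643 − 0 = 643 bp
  977 − 643 = 334 bp
  2686 − 977 = 1709 bp
  3487 − 2686 = 801 bp
  7330 − 3487 = 3843 bp
  8031 − 7330 = 701 bp
  8728 − 8031 = 697 bp
Sorted largest to smallest: 3843, 1709, 801, 701, 697, 643, 334 bp.

3843, 1709, 801, 701, 697, 643, 334 bp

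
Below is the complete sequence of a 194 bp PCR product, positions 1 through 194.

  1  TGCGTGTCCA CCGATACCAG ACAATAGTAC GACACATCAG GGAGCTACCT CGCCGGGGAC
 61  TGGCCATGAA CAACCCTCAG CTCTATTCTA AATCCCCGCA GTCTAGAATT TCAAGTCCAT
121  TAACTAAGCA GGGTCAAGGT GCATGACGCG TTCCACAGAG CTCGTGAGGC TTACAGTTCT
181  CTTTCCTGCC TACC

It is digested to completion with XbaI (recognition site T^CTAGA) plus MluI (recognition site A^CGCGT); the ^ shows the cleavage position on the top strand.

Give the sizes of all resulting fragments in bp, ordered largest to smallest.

102, 48, 44 bp

The XbaI site (TCTAGA) starts at position 102.
XbaI cuts after the first base of each site, so after position 102.
The MluI site (ACGCGT) starts at position 146.
MluI cuts after the first base of each site, so after position 146.
Combined cut positions: 102, 146.
Linear molecule, 2 cuts → 3 fragments:
  1–102 → 102 bp
  103–146 → 44 bp
  147–194 → 48 bp
Sorted largest to smallest: 102, 48, 44 bp.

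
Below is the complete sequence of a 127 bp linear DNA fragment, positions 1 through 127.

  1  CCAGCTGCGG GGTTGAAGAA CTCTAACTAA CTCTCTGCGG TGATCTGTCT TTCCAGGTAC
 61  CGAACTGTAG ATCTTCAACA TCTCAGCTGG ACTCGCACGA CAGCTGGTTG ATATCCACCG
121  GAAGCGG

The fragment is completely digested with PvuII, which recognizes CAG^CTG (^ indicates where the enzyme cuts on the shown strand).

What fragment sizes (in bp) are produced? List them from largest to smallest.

82, 24, 17, 4 bp

PvuII sites (CAGCTG) start at positions 2, 84, 101.
PvuII cuts after base 3 of each site, so after positions 4, 86, 103.
Linear molecule, 3 cuts → 4 fragments:
  1–4 → 4 bp
  5–86 → 82 bp
  87–103 → 17 bp
  104–127 → 24 bp
Sorted largest to smallest: 82, 24, 17, 4 bp.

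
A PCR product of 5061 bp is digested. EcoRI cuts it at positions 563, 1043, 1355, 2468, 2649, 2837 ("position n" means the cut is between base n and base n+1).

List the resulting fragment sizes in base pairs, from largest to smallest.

2224, 1113, 563, 480, 312, 188, 181 bp

Linear molecule, 6 cuts → 7 fragments:
  563 − 0 = 563 bp
  1043 − 563 = 480 bp
  1355 − 1043 = 312 bp
  2468 − 1355 = 1113 bp
  2649 − 2468 = 181 bp
  2837 − 2649 = 188 bp
  5061 − 2837 = 2224 bp
Sorted largest to smallest: 2224, 1113, 563, 480, 312, 188, 181 bp.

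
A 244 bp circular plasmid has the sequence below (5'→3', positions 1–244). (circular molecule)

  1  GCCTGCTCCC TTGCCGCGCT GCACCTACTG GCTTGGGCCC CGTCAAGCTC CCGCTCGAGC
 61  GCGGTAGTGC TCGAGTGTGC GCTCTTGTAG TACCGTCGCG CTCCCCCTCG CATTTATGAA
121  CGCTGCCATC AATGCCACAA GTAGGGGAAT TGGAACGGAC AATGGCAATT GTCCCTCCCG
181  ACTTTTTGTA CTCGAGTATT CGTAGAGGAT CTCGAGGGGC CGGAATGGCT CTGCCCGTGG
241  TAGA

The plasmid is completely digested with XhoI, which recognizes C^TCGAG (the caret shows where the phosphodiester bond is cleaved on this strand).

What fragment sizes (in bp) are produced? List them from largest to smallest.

121, 87, 20, 16 bp

XhoI sites (CTCGAG) start at positions 54, 70, 191, 211.
XhoI cuts after the first base of each site, so after positions 54, 70, 191, 211.
Circular molecule, 4 cuts → 4 fragments:
  55–70 → 16 bp
  71–191 → 121 bp
  192–211 → 20 bp
  212–244 then 1–54 → 33 + 54 = 87 bp
Sorted largest to smallest: 121, 87, 20, 16 bp.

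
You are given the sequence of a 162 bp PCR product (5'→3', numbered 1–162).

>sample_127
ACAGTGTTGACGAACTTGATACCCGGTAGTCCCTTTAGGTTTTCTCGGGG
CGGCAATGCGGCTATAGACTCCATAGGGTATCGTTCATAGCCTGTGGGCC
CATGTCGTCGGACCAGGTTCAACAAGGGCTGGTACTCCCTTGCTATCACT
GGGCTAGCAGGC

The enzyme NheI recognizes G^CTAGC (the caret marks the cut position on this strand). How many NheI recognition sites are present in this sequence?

1

GCTAGC occurs starting at position 153.
NheI cuts at 1 site.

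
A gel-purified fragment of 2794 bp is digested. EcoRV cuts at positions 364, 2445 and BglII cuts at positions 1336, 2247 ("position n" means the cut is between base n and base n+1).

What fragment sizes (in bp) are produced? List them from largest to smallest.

Combined cut positions (sorted): 364, 1336, 2247, 2445.
Linear molecule, 4 cuts → 5 fragments:
  364 − 0 = 364 bp
  1336 − 364 = 972 bp
  2247 − 1336 = 911 bp
  2445 − 2247 = 198 bp
  2794 − 2445 = 349 bp
Sorted largest to smallest: 972, 911, 364, 349, 198 bp.

972, 911, 364, 349, 198 bp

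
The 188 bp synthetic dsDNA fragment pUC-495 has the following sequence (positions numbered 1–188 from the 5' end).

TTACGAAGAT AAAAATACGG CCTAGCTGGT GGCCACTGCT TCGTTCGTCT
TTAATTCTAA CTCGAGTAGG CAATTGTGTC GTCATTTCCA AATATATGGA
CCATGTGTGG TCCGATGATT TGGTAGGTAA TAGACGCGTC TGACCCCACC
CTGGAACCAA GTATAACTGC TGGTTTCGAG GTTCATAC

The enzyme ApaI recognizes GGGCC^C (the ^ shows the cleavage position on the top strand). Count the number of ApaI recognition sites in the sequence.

0

No occurrence of GGGCCC is present in the sequence.
ApaI does not cut: 0 sites.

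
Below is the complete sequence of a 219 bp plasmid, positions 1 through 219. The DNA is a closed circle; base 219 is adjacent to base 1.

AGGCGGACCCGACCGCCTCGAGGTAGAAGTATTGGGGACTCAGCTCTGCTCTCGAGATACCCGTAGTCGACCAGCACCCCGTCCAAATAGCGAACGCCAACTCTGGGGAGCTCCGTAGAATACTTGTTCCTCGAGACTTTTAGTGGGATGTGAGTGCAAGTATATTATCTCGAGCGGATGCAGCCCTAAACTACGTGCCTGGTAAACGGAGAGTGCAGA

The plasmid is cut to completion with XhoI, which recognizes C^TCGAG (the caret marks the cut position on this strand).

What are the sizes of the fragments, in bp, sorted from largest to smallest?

79, 67, 39, 34 bp

XhoI sites (CTCGAG) start at positions 17, 51, 130, 169.
XhoI cuts after the first base of each site, so after positions 17, 51, 130, 169.
Circular molecule, 4 cuts → 4 fragments:
  18–51 → 34 bp
  52–130 → 79 bp
  131–169 → 39 bp
  170–219 then 1–17 → 50 + 17 = 67 bp
Sorted largest to smallest: 79, 67, 39, 34 bp.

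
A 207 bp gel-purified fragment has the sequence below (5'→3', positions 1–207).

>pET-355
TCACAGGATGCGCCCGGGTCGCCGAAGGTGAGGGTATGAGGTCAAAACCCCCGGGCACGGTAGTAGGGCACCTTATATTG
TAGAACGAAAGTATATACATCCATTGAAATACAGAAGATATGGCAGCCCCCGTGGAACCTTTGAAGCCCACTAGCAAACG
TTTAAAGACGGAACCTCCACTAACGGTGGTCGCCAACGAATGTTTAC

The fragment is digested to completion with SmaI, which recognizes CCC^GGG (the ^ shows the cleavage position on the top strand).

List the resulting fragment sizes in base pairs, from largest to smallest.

SmaI sites (CCCGGG) start at positions 13, 50.
SmaI cuts after base 3 of each site, so after positions 15, 52.
Linear molecule, 2 cuts → 3 fragments:
  1–15 → 15 bp
  16–52 → 37 bp
  53–207 → 155 bp
Sorted largest to smallest: 155, 37, 15 bp.

155, 37, 15 bp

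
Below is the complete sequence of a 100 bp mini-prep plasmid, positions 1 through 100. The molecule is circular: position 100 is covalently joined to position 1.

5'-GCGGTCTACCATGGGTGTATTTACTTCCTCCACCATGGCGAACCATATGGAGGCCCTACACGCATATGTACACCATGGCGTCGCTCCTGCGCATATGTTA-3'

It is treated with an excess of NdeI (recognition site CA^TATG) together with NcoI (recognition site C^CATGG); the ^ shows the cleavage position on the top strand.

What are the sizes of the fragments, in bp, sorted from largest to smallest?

24, 20, 19, 16, 12, 9 bp

NdeI sites (CATATG) start at positions 44, 63, 92.
NdeI cuts after base 2 of each site, so after positions 45, 64, 93.
NcoI sites (CCATGG) start at positions 9, 33, 73.
NcoI cuts after the first base of each site, so after positions 9, 33, 73.
Combined cut positions: 9, 33, 45, 64, 73, 93.
Circular molecule, 6 cuts → 6 fragments:
  10–33 → 24 bp
  34–45 → 12 bp
  46–64 → 19 bp
  65–73 → 9 bp
  74–93 → 20 bp
  94–100 then 1–9 → 7 + 9 = 16 bp
Sorted largest to smallest: 24, 20, 19, 16, 12, 9 bp.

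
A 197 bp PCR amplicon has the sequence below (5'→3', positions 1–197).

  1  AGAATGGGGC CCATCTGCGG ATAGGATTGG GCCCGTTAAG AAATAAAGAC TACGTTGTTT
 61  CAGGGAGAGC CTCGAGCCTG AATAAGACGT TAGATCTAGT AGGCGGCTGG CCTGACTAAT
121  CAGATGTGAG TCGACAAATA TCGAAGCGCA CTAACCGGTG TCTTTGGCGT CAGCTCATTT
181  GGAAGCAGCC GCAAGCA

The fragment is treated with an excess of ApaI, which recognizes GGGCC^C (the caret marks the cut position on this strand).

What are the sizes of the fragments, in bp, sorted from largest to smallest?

164, 22, 11 bp

ApaI sites (GGGCCC) start at positions 7, 29.
ApaI cuts after base 5 of each site (before the last base), so after positions 11, 33.
Linear molecule, 2 cuts → 3 fragments:
  1–11 → 11 bp
  12–33 → 22 bp
  34–197 → 164 bp
Sorted largest to smallest: 164, 22, 11 bp.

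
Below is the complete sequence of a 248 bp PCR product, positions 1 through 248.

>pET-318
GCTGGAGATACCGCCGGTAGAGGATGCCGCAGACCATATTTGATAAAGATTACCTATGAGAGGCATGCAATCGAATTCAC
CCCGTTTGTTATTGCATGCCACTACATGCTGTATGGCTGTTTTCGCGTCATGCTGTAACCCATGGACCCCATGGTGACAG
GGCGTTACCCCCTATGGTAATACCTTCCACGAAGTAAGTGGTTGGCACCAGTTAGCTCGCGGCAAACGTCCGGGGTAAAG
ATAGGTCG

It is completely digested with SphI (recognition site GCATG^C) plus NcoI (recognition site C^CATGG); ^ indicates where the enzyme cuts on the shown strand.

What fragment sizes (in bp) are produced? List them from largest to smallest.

SphI sites (GCATGC) start at positions 63, 94.
SphI cuts after base 5 of each site (before the last base), so after positions 67, 98.
NcoI sites (CCATGG) start at positions 140, 149.
NcoI cuts after the first base of each site, so after positions 140, 149.
Combined cut positions: 67, 98, 140, 149.
Linear molecule, 4 cuts → 5 fragments:
  1–67 → 67 bp
  68–98 → 31 bp
  99–140 → 42 bp
  141–149 → 9 bp
  150–248 → 99 bp
Sorted largest to smallest: 99, 67, 42, 31, 9 bp.

99, 67, 42, 31, 9 bp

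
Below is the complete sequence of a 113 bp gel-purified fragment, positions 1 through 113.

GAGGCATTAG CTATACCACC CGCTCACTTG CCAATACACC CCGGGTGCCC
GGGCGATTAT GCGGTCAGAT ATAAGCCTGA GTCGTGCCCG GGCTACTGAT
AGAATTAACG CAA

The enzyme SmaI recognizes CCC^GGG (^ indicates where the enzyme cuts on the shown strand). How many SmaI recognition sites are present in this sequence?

CCCGGG occurs starting at positions 40, 48, 87.
SmaI cuts at 3 sites.

3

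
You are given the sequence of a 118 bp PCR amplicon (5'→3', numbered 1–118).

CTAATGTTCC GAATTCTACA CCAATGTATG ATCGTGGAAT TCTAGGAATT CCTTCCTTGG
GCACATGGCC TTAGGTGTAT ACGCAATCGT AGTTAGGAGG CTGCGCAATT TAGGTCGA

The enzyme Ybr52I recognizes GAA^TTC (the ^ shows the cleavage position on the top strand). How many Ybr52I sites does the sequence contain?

3

GAATTC occurs starting at positions 11, 37, 46.
Ybr52I cuts at 3 sites.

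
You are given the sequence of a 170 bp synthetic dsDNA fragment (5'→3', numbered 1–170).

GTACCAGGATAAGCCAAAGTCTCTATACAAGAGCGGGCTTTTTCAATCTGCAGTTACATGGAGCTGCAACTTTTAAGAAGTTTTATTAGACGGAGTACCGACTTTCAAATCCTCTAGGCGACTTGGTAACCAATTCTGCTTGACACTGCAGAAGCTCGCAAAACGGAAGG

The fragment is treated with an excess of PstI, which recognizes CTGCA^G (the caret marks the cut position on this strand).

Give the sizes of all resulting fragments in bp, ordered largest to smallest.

98, 52, 20 bp

PstI sites (CTGCAG) start at positions 48, 146.
PstI cuts after base 5 of each site (before the last base), so after positions 52, 150.
Linear molecule, 2 cuts → 3 fragments:
  1–52 → 52 bp
  53–150 → 98 bp
  151–170 → 20 bp
Sorted largest to smallest: 98, 52, 20 bp.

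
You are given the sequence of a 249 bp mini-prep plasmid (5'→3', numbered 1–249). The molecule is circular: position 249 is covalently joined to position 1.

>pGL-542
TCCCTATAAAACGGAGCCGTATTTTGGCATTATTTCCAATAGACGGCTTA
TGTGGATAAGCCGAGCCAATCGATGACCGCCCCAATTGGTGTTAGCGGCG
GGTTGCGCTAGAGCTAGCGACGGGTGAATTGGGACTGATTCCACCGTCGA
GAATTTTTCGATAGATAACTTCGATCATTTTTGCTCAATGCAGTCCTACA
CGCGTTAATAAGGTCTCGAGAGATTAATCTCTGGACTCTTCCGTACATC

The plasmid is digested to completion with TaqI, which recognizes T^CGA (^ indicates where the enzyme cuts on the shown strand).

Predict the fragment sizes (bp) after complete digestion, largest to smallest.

TaqI sites (TCGA) start at positions 70, 147, 158, 171, 216.
TaqI cuts after the first base of each site, so after positions 70, 147, 158, 171, 216.
Circular molecule, 5 cuts → 5 fragments:
  71–147 → 77 bp
  148–158 → 11 bp
  159–171 → 13 bp
  172–216 → 45 bp
  217–249 then 1–70 → 33 + 70 = 103 bp
Sorted largest to smallest: 103, 77, 45, 13, 11 bp.

103, 77, 45, 13, 11 bp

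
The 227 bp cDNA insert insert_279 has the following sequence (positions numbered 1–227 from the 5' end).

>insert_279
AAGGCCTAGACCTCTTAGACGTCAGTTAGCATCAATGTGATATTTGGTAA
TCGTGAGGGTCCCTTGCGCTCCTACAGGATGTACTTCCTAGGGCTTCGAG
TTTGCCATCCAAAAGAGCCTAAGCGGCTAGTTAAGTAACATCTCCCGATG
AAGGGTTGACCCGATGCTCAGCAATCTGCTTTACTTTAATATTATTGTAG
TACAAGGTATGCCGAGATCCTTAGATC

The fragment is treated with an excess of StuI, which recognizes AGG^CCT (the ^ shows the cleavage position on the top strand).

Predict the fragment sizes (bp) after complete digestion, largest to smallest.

The StuI site (AGGCCT) starts at position 2.
StuI cuts after base 3 of each site, so after position 4.
Linear molecule, 1 cut → 2 fragments:
  1–4 → 4 bp
  5–227 → 223 bp
Sorted largest to smallest: 223, 4 bp.

223, 4 bp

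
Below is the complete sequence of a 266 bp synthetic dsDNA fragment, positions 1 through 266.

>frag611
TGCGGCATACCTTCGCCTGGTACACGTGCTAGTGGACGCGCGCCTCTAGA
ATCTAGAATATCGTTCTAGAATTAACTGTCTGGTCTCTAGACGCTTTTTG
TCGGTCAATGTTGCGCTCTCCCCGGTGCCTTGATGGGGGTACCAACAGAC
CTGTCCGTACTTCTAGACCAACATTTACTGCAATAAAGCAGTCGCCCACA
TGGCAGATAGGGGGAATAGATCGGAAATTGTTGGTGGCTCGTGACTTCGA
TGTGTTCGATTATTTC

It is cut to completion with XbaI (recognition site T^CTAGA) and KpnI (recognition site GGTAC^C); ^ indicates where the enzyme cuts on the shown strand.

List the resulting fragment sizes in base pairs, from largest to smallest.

104, 56, 45, 21, 20, 13, 7 bp

XbaI sites (TCTAGA) start at positions 45, 52, 65, 86, 162.
XbaI cuts after the first base of each site, so after positions 45, 52, 65, 86, 162.
The KpnI site (GGTACC) starts at position 138.
KpnI cuts after base 5 of each site (before the last base), so after position 142.
Combined cut positions: 45, 52, 65, 86, 142, 162.
Linear molecule, 6 cuts → 7 fragments:
  1–45 → 45 bp
  46–52 → 7 bp
  53–65 → 13 bp
  66–86 → 21 bp
  87–142 → 56 bp
  143–162 → 20 bp
  163–266 → 104 bp
Sorted largest to smallest: 104, 56, 45, 21, 20, 13, 7 bp.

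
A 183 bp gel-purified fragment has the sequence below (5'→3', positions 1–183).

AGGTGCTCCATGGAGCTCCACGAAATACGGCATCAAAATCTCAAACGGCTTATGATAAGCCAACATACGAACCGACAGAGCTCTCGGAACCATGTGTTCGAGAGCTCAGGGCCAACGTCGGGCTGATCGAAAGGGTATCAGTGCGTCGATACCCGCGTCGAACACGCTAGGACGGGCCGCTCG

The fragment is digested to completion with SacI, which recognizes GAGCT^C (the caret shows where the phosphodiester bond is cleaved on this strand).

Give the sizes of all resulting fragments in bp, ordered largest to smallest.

77, 65, 24, 17 bp

SacI sites (GAGCTC) start at positions 13, 78, 102.
SacI cuts after base 5 of each site (before the last base), so after positions 17, 82, 106.
Linear molecule, 3 cuts → 4 fragments:
  1–17 → 17 bp
  18–82 → 65 bp
  83–106 → 24 bp
  107–183 → 77 bp
Sorted largest to smallest: 77, 65, 24, 17 bp.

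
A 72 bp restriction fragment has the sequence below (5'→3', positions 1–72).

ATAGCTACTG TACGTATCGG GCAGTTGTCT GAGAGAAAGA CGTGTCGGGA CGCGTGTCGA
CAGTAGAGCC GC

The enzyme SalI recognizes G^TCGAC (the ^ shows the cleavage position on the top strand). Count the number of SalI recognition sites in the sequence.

GTCGAC occurs starting at position 56.
SalI cuts at 1 site.

1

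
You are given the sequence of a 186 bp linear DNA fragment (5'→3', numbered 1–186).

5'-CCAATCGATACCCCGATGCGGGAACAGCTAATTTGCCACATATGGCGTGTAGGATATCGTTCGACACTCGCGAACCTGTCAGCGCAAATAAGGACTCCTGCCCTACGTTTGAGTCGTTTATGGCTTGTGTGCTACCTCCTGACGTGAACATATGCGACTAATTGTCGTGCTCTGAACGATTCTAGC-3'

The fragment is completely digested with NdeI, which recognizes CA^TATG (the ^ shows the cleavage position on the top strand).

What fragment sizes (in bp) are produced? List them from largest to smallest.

110, 40, 36 bp

NdeI sites (CATATG) start at positions 39, 149.
NdeI cuts after base 2 of each site, so after positions 40, 150.
Linear molecule, 2 cuts → 3 fragments:
  1–40 → 40 bp
  41–150 → 110 bp
  151–186 → 36 bp
Sorted largest to smallest: 110, 40, 36 bp.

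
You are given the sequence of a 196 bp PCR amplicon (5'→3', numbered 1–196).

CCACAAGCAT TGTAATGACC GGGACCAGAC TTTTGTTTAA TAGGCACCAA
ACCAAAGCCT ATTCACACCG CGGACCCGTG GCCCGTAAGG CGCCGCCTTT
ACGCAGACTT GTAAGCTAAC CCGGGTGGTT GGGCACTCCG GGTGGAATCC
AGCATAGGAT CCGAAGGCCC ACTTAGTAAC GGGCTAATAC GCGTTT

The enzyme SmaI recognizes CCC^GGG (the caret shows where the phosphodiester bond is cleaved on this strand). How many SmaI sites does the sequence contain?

CCCGGG occurs starting at position 120.
SmaI cuts at 1 site.

1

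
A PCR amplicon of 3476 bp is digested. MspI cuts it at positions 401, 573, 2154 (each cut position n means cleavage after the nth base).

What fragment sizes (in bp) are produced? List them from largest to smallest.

Linear molecule, 3 cuts → 4 fragments:
  401 − 0 = 401 bp
  573 − 401 = 172 bp
  2154 − 573 = 1581 bp
  3476 − 2154 = 1322 bp
Sorted largest to smallest: 1581, 1322, 401, 172 bp.

1581, 1322, 401, 172 bp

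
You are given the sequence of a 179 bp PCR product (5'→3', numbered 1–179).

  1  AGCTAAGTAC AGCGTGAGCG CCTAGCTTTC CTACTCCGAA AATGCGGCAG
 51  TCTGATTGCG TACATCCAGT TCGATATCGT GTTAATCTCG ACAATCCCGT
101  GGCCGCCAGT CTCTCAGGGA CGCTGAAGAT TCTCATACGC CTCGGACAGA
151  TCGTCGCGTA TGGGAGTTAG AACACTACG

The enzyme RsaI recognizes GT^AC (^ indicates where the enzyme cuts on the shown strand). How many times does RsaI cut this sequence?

2

GTAC occurs starting at positions 7, 60.
RsaI cuts at 2 sites.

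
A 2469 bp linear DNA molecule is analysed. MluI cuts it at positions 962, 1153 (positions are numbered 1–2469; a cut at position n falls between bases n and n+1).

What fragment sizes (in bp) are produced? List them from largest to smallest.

Linear molecule, 2 cuts → 3 fragments:
  962 − 0 = 962 bp
  1153 − 962 = 191 bp
  2469 − 1153 = 1316 bp
Sorted largest to smallest: 1316, 962, 191 bp.

1316, 962, 191 bp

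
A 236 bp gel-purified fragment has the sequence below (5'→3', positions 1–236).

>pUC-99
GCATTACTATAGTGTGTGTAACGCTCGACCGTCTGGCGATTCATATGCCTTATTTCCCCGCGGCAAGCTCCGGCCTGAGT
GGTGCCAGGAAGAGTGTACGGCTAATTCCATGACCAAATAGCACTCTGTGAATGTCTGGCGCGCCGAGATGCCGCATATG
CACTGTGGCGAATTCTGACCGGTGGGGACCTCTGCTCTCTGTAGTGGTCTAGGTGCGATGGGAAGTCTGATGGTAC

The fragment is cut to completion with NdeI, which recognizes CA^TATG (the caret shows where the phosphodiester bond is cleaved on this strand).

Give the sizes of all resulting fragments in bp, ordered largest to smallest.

NdeI sites (CATATG) start at positions 42, 155.
NdeI cuts after base 2 of each site, so after positions 43, 156.
Linear molecule, 2 cuts → 3 fragments:
  1–43 → 43 bp
  44–156 → 113 bp
  157–236 → 80 bp
Sorted largest to smallest: 113, 80, 43 bp.

113, 80, 43 bp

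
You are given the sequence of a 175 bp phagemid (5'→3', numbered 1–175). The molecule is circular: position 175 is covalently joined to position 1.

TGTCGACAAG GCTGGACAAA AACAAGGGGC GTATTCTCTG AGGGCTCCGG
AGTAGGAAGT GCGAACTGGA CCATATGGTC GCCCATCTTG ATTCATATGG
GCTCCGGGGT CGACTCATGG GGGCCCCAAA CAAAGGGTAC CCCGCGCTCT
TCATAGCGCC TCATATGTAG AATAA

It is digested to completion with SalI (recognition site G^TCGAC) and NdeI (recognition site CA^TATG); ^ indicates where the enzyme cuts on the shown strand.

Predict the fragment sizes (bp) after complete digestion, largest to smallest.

SalI sites (GTCGAC) start at positions 2, 109.
SalI cuts after the first base of each site, so after positions 2, 109.
NdeI sites (CATATG) start at positions 72, 94, 162.
NdeI cuts after base 2 of each site, so after positions 73, 95, 163.
Combined cut positions: 2, 73, 95, 109, 163.
Circular molecule, 5 cuts → 5 fragments:
  3–73 → 71 bp
  74–95 → 22 bp
  96–109 → 14 bp
  110–163 → 54 bp
  164–175 then 1–2 → 12 + 2 = 14 bp
Sorted largest to smallest: 71, 54, 22, 14, 14 bp.

71, 54, 22, 14, 14 bp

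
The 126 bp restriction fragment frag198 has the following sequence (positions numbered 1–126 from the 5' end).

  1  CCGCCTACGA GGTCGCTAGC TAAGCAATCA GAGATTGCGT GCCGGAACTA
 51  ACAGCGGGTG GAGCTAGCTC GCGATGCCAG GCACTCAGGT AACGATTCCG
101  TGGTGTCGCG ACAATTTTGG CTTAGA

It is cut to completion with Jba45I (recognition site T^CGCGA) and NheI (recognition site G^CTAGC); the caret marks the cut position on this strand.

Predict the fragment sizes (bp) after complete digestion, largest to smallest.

Jba45I sites (TCGCGA) start at positions 69, 106.
Jba45I cuts after the first base of each site, so after positions 69, 106.
NheI sites (GCTAGC) start at positions 15, 63.
NheI cuts after the first base of each site, so after positions 15, 63.
Combined cut positions: 15, 63, 69, 106.
Linear molecule, 4 cuts → 5 fragments:
  1–15 → 15 bp
  16–63 → 48 bp
  64–69 → 6 bp
  70–106 → 37 bp
  107–126 → 20 bp
Sorted largest to smallest: 48, 37, 20, 15, 6 bp.

48, 37, 20, 15, 6 bp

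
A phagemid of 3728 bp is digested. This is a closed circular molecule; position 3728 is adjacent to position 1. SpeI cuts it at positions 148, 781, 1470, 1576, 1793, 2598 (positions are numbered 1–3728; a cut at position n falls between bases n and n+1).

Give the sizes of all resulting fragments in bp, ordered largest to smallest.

Circular molecule, 6 cuts → 6 fragments:
  781 − 148 = 633 bp
  1470 − 781 = 689 bp
  1576 − 1470 = 106 bp
  1793 − 1576 = 217 bp
  2598 − 1793 = 805 bp
  wrap: 3728 − 2598 + 148 = 1278 bp
Sorted largest to smallest: 1278, 805, 689, 633, 217, 106 bp.

1278, 805, 689, 633, 217, 106 bp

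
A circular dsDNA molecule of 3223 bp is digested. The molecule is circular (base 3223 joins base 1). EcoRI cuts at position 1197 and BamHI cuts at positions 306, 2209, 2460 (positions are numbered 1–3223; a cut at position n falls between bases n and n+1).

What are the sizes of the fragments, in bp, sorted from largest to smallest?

1069, 1012, 891, 251 bp

Combined cut positions (sorted): 306, 1197, 2209, 2460.
Circular molecule, 4 cuts → 4 fragments:
  1197 − 306 = 891 bp
  2209 − 1197 = 1012 bp
  2460 − 2209 = 251 bp
  wrap: 3223 − 2460 + 306 = 1069 bp
Sorted largest to smallest: 1069, 1012, 891, 251 bp.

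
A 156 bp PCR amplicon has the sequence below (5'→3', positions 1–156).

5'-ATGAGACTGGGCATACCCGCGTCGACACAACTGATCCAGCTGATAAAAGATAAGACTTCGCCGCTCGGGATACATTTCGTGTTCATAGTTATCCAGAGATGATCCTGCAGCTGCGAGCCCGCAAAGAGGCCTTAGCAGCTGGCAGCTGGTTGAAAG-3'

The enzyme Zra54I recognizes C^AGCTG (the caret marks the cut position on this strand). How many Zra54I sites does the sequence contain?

CAGCTG occurs starting at positions 37, 108, 136, 143.
Zra54I cuts at 4 sites.

4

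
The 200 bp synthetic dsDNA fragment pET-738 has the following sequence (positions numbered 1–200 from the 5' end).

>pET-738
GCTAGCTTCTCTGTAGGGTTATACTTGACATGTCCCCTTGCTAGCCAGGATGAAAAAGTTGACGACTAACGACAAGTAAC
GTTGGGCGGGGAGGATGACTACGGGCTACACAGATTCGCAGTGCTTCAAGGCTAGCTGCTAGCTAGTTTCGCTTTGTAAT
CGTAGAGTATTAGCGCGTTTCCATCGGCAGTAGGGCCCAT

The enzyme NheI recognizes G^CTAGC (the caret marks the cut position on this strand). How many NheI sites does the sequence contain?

GCTAGC occurs starting at positions 1, 40, 131, 138.
NheI cuts at 4 sites.

4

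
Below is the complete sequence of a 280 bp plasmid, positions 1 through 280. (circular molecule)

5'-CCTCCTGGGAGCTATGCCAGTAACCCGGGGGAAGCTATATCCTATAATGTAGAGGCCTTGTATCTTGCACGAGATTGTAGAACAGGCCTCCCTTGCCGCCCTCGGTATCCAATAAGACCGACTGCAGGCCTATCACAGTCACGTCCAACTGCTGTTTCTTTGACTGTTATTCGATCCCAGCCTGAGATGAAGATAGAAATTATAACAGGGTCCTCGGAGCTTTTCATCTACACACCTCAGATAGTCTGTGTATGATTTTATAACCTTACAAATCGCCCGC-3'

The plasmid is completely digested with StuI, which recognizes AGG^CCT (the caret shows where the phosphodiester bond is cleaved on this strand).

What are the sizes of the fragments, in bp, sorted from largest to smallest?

StuI sites (AGGCCT) start at positions 53, 84, 126.
StuI cuts after base 3 of each site, so after positions 55, 86, 128.
Circular molecule, 3 cuts → 3 fragments:
  56–86 → 31 bp
  87–128 → 42 bp
  129–280 then 1–55 → 152 + 55 = 207 bp
Sorted largest to smallest: 207, 42, 31 bp.

207, 42, 31 bp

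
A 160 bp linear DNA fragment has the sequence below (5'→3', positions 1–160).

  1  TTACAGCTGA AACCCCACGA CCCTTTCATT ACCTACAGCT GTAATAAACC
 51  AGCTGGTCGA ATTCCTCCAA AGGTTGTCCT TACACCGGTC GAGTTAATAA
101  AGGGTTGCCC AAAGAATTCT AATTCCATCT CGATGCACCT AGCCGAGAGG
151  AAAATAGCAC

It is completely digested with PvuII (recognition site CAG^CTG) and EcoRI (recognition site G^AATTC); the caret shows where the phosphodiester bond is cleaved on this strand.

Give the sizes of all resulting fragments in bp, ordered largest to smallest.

55, 46, 32, 14, 7, 6 bp

PvuII sites (CAGCTG) start at positions 4, 36, 50.
PvuII cuts after base 3 of each site, so after positions 6, 38, 52.
EcoRI sites (GAATTC) start at positions 59, 114.
EcoRI cuts after the first base of each site, so after positions 59, 114.
Combined cut positions: 6, 38, 52, 59, 114.
Linear molecule, 5 cuts → 6 fragments:
  1–6 → 6 bp
  7–38 → 32 bp
  39–52 → 14 bp
  53–59 → 7 bp
  60–114 → 55 bp
  115–160 → 46 bp
Sorted largest to smallest: 55, 46, 32, 14, 7, 6 bp.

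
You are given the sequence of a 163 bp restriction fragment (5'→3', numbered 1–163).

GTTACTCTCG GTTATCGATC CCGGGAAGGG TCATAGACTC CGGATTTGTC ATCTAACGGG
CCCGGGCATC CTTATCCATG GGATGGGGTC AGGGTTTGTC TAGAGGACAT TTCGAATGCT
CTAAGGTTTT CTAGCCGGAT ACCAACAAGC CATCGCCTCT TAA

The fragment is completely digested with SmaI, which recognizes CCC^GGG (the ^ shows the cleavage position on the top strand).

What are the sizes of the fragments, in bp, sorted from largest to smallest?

100, 41, 22 bp

SmaI sites (CCCGGG) start at positions 20, 61.
SmaI cuts after base 3 of each site, so after positions 22, 63.
Linear molecule, 2 cuts → 3 fragments:
  1–22 → 22 bp
  23–63 → 41 bp
  64–163 → 100 bp
Sorted largest to smallest: 100, 41, 22 bp.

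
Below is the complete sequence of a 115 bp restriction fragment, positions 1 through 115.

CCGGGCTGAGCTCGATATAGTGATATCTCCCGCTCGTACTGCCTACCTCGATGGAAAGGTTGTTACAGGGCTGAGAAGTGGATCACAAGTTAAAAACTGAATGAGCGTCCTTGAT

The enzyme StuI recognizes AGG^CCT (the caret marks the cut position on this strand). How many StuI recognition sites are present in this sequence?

No occurrence of AGGCCT is present in the sequence.
StuI does not cut: 0 sites.

0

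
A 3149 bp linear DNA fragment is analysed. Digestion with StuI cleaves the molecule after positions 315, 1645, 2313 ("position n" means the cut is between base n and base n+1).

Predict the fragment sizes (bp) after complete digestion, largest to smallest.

1330, 836, 668, 315 bp

Linear molecule, 3 cuts → 4 fragments:
  315 − 0 = 315 bp
  1645 − 315 = 1330 bp
  2313 − 1645 = 668 bp
  3149 − 2313 = 836 bp
Sorted largest to smallest: 1330, 836, 668, 315 bp.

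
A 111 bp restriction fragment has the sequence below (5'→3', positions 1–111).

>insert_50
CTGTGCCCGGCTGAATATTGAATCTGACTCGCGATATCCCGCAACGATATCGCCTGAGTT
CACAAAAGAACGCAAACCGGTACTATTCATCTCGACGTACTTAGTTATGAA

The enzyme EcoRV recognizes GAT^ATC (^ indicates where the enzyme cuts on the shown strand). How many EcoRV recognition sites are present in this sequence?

2

GATATC occurs starting at positions 33, 46.
EcoRV cuts at 2 sites.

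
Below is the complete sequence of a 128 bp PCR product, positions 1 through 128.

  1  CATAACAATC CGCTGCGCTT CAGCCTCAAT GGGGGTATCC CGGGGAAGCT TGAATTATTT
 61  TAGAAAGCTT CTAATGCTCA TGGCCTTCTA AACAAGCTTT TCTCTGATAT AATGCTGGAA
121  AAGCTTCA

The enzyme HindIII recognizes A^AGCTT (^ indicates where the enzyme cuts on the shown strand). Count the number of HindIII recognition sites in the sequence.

4

AAGCTT occurs starting at positions 46, 65, 94, 121.
HindIII cuts at 4 sites.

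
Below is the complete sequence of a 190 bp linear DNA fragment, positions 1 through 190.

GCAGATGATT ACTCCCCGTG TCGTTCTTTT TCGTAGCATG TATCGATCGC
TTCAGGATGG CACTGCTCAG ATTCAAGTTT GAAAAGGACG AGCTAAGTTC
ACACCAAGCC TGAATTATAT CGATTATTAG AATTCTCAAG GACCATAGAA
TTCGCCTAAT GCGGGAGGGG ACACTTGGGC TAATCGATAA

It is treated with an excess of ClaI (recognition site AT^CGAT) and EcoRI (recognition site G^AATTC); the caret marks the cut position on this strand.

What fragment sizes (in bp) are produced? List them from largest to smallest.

ClaI sites (ATCGAT) start at positions 42, 119, 183.
ClaI cuts after base 2 of each site, so after positions 43, 120, 184.
EcoRI sites (GAATTC) start at positions 130, 148.
EcoRI cuts after the first base of each site, so after positions 130, 148.
Combined cut positions: 43, 120, 130, 148, 184.
Linear molecule, 5 cuts → 6 fragments:
  1–43 → 43 bp
  44–120 → 77 bp
  121–130 → 10 bp
  131–148 → 18 bp
  149–184 → 36 bp
  185–190 → 6 bp
Sorted largest to smallest: 77, 43, 36, 18, 10, 6 bp.

77, 43, 36, 18, 10, 6 bp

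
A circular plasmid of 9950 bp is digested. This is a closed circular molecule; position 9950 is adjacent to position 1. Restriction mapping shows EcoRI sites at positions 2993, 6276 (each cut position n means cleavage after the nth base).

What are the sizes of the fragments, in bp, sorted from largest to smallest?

Circular molecule, 2 cuts → 2 fragments:
  6276 − 2993 = 3283 bp
  wrap: 9950 − 6276 + 2993 = 6667 bp
Sorted largest to smallest: 6667, 3283 bp.

6667, 3283 bp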